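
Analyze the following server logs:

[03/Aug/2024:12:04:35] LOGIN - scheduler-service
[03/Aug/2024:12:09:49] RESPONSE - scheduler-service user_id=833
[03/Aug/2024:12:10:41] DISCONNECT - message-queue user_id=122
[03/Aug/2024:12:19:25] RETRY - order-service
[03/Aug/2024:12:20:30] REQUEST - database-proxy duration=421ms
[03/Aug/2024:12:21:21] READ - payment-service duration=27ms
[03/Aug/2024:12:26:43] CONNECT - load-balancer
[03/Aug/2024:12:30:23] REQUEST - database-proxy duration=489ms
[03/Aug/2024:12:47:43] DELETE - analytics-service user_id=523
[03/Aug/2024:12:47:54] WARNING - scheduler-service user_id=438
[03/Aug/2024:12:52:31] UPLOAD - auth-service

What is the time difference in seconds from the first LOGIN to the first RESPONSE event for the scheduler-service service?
314

To find the time between events:

1. Locate the first LOGIN event for scheduler-service: 03/Aug/2024:12:04:35
2. Locate the first RESPONSE event for scheduler-service: 03/Aug/2024:12:09:49
3. Calculate the difference: 03/Aug/2024:12:09:49 - 03/Aug/2024:12:04:35 = 314 seconds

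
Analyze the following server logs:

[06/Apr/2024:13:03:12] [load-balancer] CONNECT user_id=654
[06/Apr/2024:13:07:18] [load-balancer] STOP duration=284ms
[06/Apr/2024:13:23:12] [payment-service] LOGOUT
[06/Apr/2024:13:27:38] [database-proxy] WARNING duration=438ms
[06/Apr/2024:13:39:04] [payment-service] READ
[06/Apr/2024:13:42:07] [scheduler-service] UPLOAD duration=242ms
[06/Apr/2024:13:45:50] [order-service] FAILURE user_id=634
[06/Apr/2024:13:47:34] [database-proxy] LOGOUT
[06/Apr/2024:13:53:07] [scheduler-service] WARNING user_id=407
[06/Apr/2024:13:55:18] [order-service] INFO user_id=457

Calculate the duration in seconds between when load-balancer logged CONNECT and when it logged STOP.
246

To find the time between events:

1. Locate the first CONNECT event for load-balancer: 06/Apr/2024:13:03:12
2. Locate the first STOP event for load-balancer: 06/Apr/2024:13:07:18
3. Calculate the difference: 06/Apr/2024:13:07:18 - 06/Apr/2024:13:03:12 = 246 seconds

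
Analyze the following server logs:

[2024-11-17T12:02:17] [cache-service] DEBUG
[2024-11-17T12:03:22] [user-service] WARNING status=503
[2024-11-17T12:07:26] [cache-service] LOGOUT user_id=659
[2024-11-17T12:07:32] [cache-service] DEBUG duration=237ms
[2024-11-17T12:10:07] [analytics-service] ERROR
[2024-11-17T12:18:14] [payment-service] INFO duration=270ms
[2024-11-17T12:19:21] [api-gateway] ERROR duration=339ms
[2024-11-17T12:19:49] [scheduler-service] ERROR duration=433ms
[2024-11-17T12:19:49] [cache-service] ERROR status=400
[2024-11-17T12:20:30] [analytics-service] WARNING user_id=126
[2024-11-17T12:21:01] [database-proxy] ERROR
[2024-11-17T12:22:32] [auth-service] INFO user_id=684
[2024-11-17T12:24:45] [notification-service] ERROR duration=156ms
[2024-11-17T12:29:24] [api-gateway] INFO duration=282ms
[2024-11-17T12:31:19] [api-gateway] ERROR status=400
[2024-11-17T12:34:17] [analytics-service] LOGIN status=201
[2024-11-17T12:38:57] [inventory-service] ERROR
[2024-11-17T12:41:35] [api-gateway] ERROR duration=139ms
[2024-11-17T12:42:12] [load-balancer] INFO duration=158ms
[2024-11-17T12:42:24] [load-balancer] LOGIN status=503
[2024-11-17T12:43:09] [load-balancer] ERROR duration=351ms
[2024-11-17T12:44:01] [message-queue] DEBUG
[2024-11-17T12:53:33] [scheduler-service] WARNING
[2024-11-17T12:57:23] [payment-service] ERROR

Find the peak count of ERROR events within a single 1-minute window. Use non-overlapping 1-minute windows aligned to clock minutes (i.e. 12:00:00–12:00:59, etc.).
3

To find the burst window:

1. Divide the log period into non-overlapping 1-minute windows starting at 12:00
2. Count ERROR events in each window
3. Find the window with maximum count
4. Maximum events in a window: 3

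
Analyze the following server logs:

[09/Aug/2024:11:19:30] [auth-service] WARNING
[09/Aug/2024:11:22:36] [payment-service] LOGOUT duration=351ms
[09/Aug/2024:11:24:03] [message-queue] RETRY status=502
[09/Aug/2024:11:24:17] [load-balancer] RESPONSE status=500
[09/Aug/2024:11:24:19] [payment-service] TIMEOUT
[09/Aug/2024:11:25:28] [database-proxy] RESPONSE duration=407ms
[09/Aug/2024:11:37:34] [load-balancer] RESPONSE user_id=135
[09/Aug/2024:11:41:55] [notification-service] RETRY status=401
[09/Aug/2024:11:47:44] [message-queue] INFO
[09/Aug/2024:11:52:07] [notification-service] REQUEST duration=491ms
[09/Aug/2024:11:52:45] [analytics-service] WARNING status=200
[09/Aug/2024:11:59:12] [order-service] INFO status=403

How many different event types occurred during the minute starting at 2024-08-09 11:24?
3

To count unique event types:

1. Filter events in the minute starting at 2024-08-09 11:24
2. Extract event types from matching entries
3. Count unique types: 3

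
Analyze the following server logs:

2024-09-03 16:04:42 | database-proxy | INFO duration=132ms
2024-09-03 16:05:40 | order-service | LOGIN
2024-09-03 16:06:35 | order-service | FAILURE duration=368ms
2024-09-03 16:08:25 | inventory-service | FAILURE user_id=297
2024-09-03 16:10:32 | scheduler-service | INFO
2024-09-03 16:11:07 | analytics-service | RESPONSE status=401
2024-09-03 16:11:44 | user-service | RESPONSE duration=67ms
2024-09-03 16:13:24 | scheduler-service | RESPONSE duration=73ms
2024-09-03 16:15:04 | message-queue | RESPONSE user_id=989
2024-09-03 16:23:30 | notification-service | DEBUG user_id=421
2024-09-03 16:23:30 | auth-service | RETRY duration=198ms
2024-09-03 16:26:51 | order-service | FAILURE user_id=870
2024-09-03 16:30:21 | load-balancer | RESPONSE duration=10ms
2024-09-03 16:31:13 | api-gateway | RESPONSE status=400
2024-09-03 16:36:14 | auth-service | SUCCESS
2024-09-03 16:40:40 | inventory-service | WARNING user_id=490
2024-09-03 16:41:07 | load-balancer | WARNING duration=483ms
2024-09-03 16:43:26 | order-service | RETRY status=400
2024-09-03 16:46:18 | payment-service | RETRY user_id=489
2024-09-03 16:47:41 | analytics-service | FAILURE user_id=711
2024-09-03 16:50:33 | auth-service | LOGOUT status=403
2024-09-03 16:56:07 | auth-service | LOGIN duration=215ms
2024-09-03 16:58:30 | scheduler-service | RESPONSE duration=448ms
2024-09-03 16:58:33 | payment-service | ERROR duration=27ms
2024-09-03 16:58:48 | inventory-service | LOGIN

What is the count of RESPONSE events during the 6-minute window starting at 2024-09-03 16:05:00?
0

To count events in the time window:

1. Window boundaries: 2024-09-03 16:05:00 to 2024-09-03 16:11:00
2. Filter for RESPONSE events within this window
3. Count matching events: 0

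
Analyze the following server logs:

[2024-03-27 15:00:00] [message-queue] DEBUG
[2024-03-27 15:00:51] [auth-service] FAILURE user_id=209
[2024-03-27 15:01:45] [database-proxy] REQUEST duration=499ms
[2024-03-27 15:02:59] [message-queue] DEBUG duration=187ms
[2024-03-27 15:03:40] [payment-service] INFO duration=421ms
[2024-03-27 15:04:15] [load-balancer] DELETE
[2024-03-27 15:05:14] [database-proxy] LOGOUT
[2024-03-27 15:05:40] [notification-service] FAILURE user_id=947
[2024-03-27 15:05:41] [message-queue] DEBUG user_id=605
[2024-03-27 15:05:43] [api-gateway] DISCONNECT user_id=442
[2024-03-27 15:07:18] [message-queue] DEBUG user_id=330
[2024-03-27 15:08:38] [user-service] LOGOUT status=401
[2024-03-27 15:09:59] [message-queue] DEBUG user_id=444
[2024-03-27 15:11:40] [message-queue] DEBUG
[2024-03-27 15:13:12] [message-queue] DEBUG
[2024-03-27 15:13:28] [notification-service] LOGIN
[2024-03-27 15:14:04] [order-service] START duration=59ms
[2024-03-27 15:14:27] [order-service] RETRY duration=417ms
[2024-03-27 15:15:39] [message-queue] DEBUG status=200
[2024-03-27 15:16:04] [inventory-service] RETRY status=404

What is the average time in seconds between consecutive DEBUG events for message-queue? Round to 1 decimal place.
134.1

To calculate average interval:

1. Find all DEBUG events for message-queue in order
2. Calculate time gaps between consecutive events
3. Compute mean of gaps: 939 / 7 = 134.1 seconds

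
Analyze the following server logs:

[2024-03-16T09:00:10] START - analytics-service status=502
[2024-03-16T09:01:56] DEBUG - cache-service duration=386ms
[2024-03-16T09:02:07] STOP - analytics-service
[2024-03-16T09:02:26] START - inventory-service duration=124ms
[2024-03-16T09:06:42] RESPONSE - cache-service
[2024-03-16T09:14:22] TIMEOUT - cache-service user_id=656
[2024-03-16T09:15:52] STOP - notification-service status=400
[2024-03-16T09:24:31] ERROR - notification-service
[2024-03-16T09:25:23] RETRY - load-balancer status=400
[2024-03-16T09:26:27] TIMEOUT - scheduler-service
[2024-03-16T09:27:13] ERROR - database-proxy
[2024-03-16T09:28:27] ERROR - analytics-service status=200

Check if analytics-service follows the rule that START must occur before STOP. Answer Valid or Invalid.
Valid

To validate ordering:

1. Required order: START → STOP
2. Rule: START must occur before STOP
3. Check actual order of events for analytics-service
4. Result: Valid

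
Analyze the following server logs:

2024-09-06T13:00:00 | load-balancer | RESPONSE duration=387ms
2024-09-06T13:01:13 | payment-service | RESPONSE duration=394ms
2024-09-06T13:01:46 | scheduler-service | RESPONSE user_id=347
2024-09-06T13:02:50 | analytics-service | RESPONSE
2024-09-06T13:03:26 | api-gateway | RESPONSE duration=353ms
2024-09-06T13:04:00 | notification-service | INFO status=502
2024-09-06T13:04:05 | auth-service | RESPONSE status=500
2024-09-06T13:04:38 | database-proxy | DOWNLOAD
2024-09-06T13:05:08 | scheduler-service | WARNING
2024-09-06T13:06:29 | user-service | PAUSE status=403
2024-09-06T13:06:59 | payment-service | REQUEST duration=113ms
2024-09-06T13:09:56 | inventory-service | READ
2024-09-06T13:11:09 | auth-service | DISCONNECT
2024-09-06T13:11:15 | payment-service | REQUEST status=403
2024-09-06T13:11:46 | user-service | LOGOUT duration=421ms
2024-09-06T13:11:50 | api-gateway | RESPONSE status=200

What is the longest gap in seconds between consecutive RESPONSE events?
465

To find the longest gap:

1. Extract all RESPONSE events in chronological order
2. Calculate time differences between consecutive events
3. Find the maximum difference
4. Longest gap: 465 seconds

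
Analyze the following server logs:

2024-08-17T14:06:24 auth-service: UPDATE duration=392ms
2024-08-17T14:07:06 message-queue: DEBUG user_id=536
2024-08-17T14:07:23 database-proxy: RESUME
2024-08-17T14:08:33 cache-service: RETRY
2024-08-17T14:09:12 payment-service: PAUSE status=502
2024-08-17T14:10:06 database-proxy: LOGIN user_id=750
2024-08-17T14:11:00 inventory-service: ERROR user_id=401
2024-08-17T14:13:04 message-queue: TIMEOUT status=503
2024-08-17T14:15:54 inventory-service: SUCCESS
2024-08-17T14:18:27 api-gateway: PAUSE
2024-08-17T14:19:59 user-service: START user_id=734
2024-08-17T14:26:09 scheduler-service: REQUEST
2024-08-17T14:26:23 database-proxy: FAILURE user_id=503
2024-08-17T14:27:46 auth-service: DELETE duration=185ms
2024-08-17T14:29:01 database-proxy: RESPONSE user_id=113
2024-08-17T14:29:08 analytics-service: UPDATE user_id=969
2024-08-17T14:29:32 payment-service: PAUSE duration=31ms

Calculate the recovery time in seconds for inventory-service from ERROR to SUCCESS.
294

To calculate recovery time:

1. Find ERROR event for inventory-service: 2024-08-17T14:11:00
2. Find next SUCCESS event for inventory-service: 2024-08-17T14:15:54
3. Recovery time: 2024-08-17T14:15:54 - 2024-08-17T14:11:00 = 294 seconds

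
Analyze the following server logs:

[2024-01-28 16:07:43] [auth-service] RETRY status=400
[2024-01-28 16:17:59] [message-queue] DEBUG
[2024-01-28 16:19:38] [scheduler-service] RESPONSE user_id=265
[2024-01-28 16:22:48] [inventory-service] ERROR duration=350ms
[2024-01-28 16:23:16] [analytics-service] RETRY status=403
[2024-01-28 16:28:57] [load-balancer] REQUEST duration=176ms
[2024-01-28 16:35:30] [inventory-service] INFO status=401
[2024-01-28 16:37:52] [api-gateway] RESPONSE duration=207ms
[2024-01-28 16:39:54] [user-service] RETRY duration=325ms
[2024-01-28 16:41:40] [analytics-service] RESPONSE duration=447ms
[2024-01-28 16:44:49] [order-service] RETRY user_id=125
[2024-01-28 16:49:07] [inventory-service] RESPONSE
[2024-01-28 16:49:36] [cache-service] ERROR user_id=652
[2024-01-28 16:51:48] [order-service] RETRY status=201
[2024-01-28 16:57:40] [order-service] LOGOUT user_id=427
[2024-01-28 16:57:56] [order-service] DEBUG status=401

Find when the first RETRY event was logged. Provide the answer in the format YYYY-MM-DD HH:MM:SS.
2024-01-28 16:07:43

To find the first event:

1. Filter for all RETRY events
2. Sort by timestamp
3. Select the first one
4. Timestamp: 2024-01-28 16:07:43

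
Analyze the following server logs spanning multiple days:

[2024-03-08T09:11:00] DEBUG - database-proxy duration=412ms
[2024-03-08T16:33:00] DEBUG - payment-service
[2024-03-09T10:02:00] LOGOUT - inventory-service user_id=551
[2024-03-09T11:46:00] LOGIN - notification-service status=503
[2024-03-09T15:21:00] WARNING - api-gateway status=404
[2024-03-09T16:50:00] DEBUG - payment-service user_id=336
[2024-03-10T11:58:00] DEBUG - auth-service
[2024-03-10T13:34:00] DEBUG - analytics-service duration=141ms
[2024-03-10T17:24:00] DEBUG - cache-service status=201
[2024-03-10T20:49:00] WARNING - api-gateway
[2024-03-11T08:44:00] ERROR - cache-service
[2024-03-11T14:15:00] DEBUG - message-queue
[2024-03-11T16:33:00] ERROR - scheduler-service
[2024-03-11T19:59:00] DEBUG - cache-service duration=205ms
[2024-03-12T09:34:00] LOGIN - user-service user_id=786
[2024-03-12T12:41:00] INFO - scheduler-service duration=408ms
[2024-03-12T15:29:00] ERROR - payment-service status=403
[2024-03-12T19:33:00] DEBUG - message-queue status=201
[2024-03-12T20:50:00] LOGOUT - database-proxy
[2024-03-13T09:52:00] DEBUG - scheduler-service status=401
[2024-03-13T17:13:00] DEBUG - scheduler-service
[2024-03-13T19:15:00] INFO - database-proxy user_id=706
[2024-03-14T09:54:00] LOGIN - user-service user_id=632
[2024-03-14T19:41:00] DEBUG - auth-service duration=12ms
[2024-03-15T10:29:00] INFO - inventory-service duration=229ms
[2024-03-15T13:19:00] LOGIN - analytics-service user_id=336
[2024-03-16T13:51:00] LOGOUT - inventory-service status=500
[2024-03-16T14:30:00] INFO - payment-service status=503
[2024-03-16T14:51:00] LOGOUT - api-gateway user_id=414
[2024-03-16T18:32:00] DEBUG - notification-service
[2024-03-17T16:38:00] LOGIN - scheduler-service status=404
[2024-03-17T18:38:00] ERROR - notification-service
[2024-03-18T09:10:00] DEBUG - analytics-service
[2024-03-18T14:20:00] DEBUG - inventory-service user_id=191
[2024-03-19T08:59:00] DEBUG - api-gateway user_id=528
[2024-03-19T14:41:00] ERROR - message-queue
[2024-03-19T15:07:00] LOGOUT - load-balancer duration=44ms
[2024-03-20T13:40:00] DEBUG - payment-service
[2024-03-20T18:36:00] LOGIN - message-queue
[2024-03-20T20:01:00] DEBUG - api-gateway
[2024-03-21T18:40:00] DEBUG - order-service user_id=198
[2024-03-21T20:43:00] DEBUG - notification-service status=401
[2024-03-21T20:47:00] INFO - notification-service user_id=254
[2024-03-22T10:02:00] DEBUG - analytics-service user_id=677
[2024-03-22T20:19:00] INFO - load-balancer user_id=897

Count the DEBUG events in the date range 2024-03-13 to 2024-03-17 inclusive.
4

To filter by date range:

1. Date range: 2024-03-13 through 2024-03-17, both dates inclusive
2. Filter for DEBUG events whose date falls in this range
3. Count matching events: 4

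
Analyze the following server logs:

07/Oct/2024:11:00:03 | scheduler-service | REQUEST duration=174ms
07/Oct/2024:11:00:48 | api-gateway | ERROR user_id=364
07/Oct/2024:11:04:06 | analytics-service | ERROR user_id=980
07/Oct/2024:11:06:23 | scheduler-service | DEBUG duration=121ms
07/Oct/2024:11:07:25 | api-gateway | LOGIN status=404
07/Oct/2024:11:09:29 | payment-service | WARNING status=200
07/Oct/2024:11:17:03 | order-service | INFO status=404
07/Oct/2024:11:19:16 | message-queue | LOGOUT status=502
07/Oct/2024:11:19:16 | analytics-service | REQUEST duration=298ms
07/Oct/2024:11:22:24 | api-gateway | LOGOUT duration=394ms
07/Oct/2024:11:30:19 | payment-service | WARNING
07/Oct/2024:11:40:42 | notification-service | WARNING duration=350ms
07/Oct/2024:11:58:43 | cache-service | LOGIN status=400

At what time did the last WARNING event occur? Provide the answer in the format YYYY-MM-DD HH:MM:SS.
2024-10-07 11:40:42

To find the last event:

1. Filter for all WARNING events
2. Sort by timestamp
3. Select the last one
4. Timestamp: 2024-10-07 11:40:42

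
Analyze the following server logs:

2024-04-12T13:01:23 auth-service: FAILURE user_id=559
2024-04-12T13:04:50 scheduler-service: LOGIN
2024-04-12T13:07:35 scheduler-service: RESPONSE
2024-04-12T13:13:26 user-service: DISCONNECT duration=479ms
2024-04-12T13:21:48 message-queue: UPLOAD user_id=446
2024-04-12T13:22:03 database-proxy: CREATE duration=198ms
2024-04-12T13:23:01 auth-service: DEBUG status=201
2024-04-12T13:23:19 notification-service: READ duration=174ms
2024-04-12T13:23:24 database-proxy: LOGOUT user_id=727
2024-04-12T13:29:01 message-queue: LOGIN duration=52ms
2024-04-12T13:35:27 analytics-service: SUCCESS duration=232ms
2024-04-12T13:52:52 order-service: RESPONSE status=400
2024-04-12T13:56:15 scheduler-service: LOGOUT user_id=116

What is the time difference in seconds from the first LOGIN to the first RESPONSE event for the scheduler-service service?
165

To find the time between events:

1. Locate the first LOGIN event for scheduler-service: 2024-04-12T13:04:50
2. Locate the first RESPONSE event for scheduler-service: 2024-04-12T13:07:35
3. Calculate the difference: 2024-04-12T13:07:35 - 2024-04-12T13:04:50 = 165 seconds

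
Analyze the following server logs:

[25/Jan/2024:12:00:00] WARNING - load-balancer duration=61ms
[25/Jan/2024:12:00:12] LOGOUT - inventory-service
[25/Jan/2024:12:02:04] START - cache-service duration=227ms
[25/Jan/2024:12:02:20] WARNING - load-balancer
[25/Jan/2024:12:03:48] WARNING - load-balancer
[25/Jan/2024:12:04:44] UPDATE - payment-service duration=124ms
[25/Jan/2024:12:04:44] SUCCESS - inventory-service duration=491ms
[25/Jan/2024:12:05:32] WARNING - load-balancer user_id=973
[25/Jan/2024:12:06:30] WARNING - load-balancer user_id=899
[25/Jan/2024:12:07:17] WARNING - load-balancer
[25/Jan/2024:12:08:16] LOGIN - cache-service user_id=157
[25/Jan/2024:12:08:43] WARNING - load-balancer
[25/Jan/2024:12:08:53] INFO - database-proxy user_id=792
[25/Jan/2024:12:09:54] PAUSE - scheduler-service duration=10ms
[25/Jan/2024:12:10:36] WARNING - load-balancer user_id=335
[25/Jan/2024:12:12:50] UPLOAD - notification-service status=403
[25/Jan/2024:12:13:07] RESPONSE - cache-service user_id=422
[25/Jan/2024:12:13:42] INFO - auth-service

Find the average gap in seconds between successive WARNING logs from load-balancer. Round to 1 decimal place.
90.9

To calculate average interval:

1. Find all WARNING events for load-balancer in order
2. Calculate time gaps between consecutive events
3. Compute mean of gaps: 636 / 7 = 90.9 seconds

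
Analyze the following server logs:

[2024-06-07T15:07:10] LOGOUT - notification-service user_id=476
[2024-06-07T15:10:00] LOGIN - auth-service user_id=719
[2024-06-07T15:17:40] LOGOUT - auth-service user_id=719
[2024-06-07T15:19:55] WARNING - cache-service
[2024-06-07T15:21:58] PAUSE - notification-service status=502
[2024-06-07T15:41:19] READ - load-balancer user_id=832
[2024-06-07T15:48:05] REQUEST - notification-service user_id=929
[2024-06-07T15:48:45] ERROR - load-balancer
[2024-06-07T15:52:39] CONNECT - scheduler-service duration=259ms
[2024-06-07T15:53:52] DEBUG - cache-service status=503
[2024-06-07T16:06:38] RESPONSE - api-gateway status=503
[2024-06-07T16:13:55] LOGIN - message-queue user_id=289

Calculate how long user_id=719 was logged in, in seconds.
460

To calculate session duration:

1. Find LOGIN event for user_id=719: 2024-06-07T15:10:00
2. Find LOGOUT event for user_id=719: 2024-06-07T15:17:40
3. Session duration: 2024-06-07T15:17:40 - 2024-06-07T15:10:00 = 460 seconds (7 minutes)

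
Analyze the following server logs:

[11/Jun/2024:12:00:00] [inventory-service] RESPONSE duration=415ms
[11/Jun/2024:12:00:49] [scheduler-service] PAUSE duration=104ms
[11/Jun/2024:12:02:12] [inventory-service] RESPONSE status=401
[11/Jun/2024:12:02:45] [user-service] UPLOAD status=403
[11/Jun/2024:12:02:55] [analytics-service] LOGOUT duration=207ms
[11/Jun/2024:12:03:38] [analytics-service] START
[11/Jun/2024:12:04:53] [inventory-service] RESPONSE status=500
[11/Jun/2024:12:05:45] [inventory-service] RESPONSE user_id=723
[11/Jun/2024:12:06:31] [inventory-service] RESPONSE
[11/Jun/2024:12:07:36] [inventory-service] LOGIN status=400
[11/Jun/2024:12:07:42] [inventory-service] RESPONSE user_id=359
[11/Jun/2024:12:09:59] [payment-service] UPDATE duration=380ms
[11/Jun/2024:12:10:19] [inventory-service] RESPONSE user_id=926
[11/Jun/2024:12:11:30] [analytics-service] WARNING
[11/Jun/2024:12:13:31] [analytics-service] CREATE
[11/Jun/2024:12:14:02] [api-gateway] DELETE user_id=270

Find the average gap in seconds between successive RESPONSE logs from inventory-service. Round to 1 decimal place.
103.2

To calculate average interval:

1. Find all RESPONSE events for inventory-service in order
2. Calculate time gaps between consecutive events
3. Compute mean of gaps: 619 / 6 = 103.2 seconds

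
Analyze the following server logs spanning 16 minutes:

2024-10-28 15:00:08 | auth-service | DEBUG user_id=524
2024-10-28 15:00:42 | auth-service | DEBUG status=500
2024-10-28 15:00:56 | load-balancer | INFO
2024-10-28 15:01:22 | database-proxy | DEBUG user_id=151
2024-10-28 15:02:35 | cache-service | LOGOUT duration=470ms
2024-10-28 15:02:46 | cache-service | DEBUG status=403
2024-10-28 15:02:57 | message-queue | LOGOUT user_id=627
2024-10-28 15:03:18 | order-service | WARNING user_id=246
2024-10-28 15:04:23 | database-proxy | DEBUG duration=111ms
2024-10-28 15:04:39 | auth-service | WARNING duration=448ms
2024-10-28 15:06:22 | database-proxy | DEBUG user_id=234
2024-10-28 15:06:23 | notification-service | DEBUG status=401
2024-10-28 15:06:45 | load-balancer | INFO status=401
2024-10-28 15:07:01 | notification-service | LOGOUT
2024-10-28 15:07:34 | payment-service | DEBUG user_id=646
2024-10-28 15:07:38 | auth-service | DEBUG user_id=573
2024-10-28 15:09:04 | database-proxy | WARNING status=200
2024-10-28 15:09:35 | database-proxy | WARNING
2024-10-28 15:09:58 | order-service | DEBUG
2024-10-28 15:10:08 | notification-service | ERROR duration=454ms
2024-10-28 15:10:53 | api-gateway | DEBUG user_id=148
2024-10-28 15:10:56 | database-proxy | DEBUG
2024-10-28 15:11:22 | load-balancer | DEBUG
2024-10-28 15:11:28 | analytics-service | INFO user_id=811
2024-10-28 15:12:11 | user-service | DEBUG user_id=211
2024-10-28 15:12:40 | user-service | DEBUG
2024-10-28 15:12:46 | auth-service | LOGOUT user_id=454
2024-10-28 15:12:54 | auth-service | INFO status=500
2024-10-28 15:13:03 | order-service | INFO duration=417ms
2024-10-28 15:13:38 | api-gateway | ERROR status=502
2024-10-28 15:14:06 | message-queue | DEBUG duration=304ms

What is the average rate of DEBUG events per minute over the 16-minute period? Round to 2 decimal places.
1.0

To calculate the rate:

1. Count total DEBUG events: 16
2. Total time period: 16 minutes
3. Rate = 16 / 16 = 1.0 events per minute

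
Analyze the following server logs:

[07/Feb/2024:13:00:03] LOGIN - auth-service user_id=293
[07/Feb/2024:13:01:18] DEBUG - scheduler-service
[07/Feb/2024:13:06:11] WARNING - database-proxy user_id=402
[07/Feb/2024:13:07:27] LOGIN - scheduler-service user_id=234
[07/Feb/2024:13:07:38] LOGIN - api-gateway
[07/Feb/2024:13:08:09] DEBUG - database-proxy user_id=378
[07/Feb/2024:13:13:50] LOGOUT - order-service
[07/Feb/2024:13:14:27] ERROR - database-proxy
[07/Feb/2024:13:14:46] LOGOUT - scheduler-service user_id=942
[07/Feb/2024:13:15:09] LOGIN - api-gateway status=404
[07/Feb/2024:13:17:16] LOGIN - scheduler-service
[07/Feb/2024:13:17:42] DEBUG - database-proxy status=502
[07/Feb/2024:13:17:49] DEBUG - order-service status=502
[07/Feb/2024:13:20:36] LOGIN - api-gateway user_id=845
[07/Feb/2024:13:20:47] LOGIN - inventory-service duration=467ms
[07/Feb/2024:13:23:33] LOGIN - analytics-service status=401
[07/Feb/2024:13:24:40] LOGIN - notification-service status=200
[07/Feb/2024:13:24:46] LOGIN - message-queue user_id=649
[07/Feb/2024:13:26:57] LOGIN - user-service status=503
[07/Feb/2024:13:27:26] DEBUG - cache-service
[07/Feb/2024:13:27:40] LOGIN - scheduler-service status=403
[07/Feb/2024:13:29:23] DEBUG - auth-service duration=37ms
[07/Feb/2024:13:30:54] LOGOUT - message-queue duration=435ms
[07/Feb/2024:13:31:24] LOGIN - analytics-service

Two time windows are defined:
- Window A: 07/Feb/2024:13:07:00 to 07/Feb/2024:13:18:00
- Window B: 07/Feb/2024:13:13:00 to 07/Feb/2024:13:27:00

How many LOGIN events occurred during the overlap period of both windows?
2

To find overlap events:

1. Window A: 07/Feb/2024:13:07:00 to 07/Feb/2024:13:18:00
2. Window B: 07/Feb/2024:13:13:00 to 07/Feb/2024:13:27:00
3. Overlap period: 07/Feb/2024:13:13:00 to 07/Feb/2024:13:18:00
4. Count LOGIN events in overlap: 2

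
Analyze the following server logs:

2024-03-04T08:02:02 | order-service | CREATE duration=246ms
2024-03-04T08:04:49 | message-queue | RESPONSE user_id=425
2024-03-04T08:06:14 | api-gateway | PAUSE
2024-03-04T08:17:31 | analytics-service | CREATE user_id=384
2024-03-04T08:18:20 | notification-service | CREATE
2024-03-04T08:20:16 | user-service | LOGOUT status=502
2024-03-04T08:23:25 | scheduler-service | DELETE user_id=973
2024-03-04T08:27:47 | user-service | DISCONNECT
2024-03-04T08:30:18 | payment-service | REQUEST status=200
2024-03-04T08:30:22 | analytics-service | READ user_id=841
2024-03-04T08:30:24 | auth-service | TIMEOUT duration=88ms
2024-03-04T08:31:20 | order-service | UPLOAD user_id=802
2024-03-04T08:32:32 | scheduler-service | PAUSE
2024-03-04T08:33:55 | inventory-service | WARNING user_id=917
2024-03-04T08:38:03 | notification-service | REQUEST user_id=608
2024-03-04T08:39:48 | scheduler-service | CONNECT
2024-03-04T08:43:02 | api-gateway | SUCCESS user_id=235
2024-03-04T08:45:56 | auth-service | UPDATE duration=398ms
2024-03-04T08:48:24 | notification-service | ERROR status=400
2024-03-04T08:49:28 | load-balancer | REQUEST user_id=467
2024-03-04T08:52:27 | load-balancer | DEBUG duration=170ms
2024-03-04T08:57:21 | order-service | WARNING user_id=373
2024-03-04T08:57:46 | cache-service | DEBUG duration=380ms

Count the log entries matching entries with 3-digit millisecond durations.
4

To find matching entries:

1. Pattern to match: entries with 3-digit millisecond durations
2. Scan each log entry for the pattern
3. Count matches: 4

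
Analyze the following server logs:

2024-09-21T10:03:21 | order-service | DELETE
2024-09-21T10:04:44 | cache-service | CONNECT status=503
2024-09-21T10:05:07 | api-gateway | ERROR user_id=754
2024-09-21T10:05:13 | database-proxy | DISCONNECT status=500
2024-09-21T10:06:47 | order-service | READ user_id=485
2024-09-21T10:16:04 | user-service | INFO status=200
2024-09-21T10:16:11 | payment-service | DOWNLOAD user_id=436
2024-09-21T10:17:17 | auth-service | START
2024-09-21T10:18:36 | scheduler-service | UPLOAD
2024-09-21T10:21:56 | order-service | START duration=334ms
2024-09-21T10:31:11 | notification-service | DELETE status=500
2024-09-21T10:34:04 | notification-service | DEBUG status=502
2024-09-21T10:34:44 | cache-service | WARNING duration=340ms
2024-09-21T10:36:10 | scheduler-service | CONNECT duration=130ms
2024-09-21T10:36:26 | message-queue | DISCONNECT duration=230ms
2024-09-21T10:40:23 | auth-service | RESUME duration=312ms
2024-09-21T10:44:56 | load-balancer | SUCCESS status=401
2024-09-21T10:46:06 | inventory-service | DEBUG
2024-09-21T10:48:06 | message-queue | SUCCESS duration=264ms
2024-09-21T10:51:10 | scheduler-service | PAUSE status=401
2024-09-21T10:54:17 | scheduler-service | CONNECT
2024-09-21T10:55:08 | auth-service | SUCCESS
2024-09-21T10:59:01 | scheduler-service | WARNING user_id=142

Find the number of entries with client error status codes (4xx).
2

To find matching entries:

1. Pattern to match: client error status codes (4xx)
2. Scan each log entry for the pattern
3. Count matches: 2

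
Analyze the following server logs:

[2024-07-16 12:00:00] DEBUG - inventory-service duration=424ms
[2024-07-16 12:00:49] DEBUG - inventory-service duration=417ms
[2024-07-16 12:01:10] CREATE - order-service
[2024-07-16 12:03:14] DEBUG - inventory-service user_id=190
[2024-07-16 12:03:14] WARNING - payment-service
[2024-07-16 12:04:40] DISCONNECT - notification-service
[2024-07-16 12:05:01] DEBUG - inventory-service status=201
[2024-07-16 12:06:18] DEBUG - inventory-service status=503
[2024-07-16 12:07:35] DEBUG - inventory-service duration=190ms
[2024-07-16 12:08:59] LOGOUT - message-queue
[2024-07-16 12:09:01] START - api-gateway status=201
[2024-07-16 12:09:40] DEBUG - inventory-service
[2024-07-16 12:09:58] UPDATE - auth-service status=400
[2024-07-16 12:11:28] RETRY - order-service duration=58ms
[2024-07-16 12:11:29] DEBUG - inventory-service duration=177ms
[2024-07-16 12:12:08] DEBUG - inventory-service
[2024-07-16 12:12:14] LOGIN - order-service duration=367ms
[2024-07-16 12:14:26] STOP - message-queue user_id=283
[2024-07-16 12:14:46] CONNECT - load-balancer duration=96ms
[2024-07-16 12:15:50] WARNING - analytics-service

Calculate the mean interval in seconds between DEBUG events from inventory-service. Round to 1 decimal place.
91.0

To calculate average interval:

1. Find all DEBUG events for inventory-service in order
2. Calculate time gaps between consecutive events
3. Compute mean of gaps: 728 / 8 = 91.0 seconds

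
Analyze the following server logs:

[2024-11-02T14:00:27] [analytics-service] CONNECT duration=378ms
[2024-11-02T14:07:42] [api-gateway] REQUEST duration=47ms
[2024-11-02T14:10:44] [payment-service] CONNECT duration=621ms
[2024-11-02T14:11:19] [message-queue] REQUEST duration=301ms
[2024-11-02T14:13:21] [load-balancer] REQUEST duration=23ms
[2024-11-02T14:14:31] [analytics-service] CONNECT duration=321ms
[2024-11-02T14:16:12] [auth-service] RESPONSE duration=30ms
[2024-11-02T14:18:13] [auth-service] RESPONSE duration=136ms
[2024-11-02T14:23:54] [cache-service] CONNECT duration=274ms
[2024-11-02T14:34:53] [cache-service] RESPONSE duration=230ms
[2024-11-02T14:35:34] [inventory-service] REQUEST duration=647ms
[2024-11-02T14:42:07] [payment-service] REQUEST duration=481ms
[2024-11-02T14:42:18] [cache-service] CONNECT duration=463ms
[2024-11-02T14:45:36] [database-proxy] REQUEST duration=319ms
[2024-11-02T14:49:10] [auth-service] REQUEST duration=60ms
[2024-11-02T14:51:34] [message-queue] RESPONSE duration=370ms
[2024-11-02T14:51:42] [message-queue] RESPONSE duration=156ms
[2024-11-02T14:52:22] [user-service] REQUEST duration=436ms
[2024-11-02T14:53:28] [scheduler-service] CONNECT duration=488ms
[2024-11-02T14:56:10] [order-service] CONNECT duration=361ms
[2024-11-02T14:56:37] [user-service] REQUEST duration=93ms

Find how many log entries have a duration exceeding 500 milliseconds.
2

To count timeouts:

1. Threshold: 500ms
2. Extract duration from each log entry
3. Count entries where duration > 500
4. Timeout count: 2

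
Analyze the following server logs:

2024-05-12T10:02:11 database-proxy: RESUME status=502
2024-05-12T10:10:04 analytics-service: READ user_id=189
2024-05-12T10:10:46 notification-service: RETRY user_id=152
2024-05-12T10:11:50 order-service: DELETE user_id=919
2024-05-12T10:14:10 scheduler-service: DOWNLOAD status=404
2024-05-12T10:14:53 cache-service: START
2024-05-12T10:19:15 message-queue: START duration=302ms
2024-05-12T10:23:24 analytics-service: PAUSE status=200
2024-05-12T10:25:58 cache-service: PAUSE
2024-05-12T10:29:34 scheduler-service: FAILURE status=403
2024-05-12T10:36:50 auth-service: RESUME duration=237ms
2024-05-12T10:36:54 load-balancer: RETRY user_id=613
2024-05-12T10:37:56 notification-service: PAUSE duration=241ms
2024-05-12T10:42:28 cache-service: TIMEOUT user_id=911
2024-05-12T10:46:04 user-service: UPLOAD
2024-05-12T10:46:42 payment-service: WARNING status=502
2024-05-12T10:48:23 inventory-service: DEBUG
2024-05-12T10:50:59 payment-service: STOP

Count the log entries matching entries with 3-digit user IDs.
5

To find matching entries:

1. Pattern to match: entries with 3-digit user IDs
2. Scan each log entry for the pattern
3. Count matches: 5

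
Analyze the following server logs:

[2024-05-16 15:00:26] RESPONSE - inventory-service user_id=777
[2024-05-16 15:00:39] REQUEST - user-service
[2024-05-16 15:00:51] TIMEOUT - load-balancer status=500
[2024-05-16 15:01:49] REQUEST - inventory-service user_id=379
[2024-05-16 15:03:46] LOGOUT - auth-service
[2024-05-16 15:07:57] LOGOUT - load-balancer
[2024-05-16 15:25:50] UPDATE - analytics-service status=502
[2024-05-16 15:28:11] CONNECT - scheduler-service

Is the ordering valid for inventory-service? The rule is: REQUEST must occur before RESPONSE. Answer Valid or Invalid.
Invalid

To validate ordering:

1. Required order: REQUEST → RESPONSE
2. Rule: REQUEST must occur before RESPONSE
3. Check actual order of events for inventory-service
4. Result: Invalid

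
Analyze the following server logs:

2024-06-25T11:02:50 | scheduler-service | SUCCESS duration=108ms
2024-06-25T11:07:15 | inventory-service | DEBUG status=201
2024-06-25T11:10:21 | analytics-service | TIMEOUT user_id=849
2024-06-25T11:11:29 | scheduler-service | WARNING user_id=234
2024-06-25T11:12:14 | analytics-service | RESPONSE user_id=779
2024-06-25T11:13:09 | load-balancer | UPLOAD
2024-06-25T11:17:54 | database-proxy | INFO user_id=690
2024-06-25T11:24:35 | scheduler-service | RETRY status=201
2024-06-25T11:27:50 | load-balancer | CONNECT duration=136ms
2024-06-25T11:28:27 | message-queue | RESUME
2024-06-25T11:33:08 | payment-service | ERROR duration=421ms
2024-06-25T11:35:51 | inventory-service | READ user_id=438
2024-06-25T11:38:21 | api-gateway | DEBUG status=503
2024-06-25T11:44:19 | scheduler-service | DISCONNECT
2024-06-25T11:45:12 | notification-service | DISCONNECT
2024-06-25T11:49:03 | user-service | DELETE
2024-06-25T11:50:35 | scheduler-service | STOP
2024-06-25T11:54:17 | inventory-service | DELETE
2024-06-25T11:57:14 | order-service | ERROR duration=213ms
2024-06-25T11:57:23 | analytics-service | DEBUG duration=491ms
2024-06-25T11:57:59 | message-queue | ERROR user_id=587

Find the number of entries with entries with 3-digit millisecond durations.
5

To find matching entries:

1. Pattern to match: entries with 3-digit millisecond durations
2. Scan each log entry for the pattern
3. Count matches: 5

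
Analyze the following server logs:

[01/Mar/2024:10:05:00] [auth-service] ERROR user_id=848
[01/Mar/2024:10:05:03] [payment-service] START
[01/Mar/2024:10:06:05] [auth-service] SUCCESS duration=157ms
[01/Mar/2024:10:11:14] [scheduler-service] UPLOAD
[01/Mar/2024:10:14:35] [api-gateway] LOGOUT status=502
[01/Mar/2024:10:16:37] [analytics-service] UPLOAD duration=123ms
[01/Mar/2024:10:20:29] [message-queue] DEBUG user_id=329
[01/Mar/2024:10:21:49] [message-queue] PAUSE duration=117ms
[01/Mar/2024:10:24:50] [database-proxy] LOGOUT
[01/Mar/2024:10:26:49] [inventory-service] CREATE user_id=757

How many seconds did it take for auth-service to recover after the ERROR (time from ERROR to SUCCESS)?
65

To calculate recovery time:

1. Find ERROR event for auth-service: 01/Mar/2024:10:05:00
2. Find next SUCCESS event for auth-service: 01/Mar/2024:10:06:05
3. Recovery time: 01/Mar/2024:10:06:05 - 01/Mar/2024:10:05:00 = 65 seconds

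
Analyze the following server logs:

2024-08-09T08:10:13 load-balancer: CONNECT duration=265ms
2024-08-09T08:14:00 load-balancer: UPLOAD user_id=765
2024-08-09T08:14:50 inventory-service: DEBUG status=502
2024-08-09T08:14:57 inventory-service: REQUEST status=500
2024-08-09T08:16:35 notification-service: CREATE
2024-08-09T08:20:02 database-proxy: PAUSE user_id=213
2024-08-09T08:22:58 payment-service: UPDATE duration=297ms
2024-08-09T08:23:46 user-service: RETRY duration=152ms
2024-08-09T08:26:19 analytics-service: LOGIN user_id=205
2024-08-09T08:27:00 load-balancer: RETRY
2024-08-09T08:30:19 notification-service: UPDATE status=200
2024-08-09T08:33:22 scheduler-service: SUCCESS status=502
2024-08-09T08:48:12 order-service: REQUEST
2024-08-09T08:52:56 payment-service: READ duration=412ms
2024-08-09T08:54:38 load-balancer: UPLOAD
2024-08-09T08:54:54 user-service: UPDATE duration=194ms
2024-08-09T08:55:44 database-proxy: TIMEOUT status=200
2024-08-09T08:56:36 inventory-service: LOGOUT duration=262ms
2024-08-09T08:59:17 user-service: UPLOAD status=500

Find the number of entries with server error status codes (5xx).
4

To find matching entries:

1. Pattern to match: server error status codes (5xx)
2. Scan each log entry for the pattern
3. Count matches: 4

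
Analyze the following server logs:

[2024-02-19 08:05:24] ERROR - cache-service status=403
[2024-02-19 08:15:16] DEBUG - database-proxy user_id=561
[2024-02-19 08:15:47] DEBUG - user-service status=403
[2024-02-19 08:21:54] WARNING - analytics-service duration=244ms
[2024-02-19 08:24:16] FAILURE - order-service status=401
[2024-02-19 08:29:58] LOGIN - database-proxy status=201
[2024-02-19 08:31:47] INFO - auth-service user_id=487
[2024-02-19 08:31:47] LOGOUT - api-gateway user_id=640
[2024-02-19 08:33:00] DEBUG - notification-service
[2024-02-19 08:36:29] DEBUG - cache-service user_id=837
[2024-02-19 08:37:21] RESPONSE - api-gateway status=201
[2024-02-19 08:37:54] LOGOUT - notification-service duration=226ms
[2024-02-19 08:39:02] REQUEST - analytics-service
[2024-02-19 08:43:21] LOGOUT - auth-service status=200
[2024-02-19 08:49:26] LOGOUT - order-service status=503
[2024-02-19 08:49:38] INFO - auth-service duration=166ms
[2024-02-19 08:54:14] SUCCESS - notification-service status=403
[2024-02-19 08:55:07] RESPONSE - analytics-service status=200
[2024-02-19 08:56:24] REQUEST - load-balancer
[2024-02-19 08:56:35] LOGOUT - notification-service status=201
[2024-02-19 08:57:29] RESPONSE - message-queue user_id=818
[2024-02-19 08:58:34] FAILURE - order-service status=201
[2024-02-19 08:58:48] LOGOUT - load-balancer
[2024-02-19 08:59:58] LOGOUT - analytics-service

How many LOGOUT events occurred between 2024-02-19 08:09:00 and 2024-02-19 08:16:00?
0

To count events in the time window:

1. Window boundaries: 2024-02-19 08:09:00 to 2024-02-19 08:16:00
2. Filter for LOGOUT events within this window
3. Count matching events: 0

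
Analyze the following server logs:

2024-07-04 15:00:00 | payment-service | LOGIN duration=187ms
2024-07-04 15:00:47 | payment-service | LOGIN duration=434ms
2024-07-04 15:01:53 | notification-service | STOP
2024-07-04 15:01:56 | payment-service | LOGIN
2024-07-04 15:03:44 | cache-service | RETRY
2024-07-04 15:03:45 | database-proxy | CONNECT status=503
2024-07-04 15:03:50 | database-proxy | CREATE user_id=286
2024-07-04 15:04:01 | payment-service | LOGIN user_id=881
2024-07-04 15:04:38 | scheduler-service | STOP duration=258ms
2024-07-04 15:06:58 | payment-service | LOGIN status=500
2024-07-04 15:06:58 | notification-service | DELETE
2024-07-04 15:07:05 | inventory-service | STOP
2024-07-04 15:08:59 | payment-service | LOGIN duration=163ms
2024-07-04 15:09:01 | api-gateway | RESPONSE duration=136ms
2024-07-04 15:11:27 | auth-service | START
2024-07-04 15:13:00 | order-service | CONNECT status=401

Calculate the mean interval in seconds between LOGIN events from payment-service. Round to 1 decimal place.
107.8

To calculate average interval:

1. Find all LOGIN events for payment-service in order
2. Calculate time gaps between consecutive events
3. Compute mean of gaps: 539 / 5 = 107.8 seconds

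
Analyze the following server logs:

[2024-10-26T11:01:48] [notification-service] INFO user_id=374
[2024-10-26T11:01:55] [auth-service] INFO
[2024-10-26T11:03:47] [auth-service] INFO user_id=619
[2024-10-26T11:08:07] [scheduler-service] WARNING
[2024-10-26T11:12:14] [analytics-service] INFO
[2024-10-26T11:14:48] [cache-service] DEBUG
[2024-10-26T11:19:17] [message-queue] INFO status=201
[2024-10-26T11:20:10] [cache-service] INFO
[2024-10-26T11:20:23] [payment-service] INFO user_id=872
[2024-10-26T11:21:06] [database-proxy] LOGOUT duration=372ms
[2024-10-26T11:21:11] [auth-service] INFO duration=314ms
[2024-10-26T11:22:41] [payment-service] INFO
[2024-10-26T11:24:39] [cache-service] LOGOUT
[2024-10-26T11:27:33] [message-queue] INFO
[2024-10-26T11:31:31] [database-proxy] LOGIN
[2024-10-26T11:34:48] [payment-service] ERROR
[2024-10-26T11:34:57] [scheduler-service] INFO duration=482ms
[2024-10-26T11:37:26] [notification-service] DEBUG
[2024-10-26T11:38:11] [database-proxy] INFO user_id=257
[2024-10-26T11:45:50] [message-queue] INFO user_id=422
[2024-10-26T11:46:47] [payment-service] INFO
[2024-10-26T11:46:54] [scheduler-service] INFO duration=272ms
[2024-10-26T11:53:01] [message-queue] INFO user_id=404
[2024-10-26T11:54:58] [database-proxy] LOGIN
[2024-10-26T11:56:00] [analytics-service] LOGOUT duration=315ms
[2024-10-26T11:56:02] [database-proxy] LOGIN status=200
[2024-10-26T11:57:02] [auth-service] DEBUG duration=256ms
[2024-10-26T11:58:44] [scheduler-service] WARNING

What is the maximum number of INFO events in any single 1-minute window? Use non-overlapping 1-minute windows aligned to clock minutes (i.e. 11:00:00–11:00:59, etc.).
2

To find the burst window:

1. Divide the log period into non-overlapping 1-minute windows starting at 11:00
2. Count INFO events in each window
3. Find the window with maximum count
4. Maximum events in a window: 2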